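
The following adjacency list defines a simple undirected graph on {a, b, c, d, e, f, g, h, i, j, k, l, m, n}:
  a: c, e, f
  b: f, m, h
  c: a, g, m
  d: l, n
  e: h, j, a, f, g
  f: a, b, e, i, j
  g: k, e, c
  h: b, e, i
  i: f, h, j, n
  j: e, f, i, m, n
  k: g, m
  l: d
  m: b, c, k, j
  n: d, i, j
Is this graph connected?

Starting from a and exploring outward reaches every vertex (a, e, c, f, j, h, g, m, i, b, n, k, d, l); the graph is connected.

Yes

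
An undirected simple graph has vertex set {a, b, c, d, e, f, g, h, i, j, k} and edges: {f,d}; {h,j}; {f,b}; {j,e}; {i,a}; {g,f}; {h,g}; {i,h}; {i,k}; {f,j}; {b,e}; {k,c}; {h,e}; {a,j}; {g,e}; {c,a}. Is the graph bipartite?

The cycle h-e-j-h has length 3, which is odd, so the graph is not bipartite.

No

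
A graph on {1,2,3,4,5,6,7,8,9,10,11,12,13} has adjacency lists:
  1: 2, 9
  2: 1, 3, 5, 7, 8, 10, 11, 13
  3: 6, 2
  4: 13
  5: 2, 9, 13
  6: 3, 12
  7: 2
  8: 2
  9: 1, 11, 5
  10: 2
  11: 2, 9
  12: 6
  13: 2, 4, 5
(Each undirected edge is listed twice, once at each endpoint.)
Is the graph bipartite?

2-5-13-2 is an odd cycle (length 3), and a bipartite graph can contain only even cycles.

No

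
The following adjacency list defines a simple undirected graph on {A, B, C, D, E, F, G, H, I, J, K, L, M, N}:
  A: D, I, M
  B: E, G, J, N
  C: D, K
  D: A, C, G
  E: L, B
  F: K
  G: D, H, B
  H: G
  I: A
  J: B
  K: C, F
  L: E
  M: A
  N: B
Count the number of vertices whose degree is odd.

Degrees: A:3, B:4, C:2, D:3, E:2, F:1, G:3, H:1, I:1, J:1, K:2, L:1, M:1, N:1
Odd-degree vertices: A, D, F, G, H, I, J, L, M, N.

10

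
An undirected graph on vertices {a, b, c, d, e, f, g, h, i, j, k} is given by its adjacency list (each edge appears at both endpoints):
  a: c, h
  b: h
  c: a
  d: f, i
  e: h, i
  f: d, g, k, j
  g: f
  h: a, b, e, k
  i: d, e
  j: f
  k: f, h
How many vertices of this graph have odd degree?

Degrees: a:2, b:1, c:1, d:2, e:2, f:4, g:1, h:4, i:2, j:1, k:2
Odd-degree vertices: b, c, g, j.

4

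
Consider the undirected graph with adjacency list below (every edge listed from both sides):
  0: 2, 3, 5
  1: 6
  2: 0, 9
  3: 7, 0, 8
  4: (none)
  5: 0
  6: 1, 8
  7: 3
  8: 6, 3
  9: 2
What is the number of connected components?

Component: {4}
Component: {0, 1, 2, 3, 5, 6, 7, 8, 9}

2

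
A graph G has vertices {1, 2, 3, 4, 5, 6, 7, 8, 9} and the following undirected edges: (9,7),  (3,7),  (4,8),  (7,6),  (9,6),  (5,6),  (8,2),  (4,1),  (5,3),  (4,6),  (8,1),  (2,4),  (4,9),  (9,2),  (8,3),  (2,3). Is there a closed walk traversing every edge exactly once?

No

Degrees: 1:2, 2:4, 3:4, 4:5, 5:2, 6:4, 7:3, 8:4, 9:4
Vertices with odd degree: 4, 7. An Eulerian circuit requires all degrees even.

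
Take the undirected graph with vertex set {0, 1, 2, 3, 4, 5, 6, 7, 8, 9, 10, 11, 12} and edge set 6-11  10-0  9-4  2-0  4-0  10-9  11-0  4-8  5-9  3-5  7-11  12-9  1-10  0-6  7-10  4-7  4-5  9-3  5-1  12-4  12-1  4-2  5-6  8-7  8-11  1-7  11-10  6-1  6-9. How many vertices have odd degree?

10

Degrees: 0:5, 1:5, 2:2, 3:2, 4:7, 5:5, 6:5, 7:5, 8:3, 9:6, 10:5, 11:5, 12:3
Odd-degree vertices: 0, 1, 4, 5, 6, 7, 8, 10, 11, 12.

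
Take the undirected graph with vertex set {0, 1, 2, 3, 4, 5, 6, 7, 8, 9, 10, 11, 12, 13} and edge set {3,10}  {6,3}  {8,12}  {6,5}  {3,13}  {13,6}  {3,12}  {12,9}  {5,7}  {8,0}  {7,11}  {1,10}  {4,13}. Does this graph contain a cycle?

|V| = 14, |E| = 13, number of components = 2.
One cycle is 3-6-13-3.

Yes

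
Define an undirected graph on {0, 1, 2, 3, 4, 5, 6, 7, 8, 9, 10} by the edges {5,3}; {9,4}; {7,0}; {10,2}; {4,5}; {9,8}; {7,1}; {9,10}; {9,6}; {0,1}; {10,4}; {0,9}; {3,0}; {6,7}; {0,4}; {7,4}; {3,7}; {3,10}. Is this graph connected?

Yes

Starting from 0 and exploring outward reaches every vertex (0, 1, 9, 4, 3, 7, 8, 10, 6, 5, 2); the graph is connected.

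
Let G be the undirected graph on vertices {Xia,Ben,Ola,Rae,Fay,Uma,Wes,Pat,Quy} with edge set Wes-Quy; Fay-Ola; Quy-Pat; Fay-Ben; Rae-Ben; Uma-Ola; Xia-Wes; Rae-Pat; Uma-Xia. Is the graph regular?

Yes

Degrees: Xia:2, Ben:2, Ola:2, Rae:2, Fay:2, Uma:2, Wes:2, Pat:2, Quy:2
All degrees equal 2; the graph is regular.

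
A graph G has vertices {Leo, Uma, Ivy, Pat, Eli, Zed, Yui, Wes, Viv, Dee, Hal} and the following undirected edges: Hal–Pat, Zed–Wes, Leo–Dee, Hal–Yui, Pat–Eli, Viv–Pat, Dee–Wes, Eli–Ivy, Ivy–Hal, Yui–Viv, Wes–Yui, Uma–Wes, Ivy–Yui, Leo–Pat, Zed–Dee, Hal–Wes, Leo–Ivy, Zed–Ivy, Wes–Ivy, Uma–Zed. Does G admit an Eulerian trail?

Degrees: Leo:3, Uma:2, Ivy:6, Pat:4, Eli:2, Zed:4, Yui:4, Wes:6, Viv:2, Dee:3, Hal:4
Odd-degree vertices: Leo, Dee (2 total).
The non-isolated vertices are connected and exactly 2 have odd degree, so an Eulerian trail exists (from Leo to Dee).

Yes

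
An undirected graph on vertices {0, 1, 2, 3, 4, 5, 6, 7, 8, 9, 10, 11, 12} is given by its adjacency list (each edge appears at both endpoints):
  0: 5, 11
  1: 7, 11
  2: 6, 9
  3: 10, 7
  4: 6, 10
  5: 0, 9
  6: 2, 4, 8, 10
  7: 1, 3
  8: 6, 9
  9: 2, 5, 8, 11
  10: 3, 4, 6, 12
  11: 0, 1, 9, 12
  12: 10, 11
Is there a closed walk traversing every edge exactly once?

Yes

Degrees: 0:2, 1:2, 2:2, 3:2, 4:2, 5:2, 6:4, 7:2, 8:2, 9:4, 10:4, 11:4, 12:2
Every vertex has even degree and the edges form a single connected piece, so an Eulerian circuit exists.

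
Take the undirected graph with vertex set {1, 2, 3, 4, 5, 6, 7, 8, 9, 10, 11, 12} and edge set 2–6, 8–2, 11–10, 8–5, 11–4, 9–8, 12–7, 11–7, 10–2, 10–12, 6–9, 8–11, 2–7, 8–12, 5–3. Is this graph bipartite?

Color {1, 3, 4, 6, 7, 8, 10} black and {2, 5, 9, 11, 12} white. No edge joins two same-colored vertices, so the graph is bipartite.

Yes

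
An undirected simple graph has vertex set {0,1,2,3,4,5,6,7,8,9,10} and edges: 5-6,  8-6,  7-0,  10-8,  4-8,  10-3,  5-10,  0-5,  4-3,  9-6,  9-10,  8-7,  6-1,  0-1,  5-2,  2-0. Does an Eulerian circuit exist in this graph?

Yes

Degrees: 0:4, 1:2, 2:2, 3:2, 4:2, 5:4, 6:4, 7:2, 8:4, 9:2, 10:4
Every vertex has even degree and the edges form a single connected piece, so an Eulerian circuit exists.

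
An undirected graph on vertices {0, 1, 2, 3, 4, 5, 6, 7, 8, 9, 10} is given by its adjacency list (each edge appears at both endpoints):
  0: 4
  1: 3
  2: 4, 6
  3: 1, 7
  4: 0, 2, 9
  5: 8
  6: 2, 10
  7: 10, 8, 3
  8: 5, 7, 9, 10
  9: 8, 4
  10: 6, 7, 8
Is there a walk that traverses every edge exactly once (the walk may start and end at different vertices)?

No

Degrees: 0:1, 1:1, 2:2, 3:2, 4:3, 5:1, 6:2, 7:3, 8:4, 9:2, 10:3
Odd-degree vertices: 0, 1, 4, 5, 7, 10 (6 total).
An Eulerian trail requires 0 or 2 odd-degree vertices; here there are 6.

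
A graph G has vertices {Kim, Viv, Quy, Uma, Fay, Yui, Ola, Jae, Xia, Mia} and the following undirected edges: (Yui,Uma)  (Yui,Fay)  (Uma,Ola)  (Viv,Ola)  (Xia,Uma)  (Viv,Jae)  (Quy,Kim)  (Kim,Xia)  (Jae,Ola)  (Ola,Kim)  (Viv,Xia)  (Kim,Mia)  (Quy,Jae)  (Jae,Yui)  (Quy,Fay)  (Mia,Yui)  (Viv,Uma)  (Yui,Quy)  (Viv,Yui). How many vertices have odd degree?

Degrees: Kim:4, Viv:5, Quy:4, Uma:4, Fay:2, Yui:6, Ola:4, Jae:4, Xia:3, Mia:2
Odd-degree vertices: Viv, Xia.

2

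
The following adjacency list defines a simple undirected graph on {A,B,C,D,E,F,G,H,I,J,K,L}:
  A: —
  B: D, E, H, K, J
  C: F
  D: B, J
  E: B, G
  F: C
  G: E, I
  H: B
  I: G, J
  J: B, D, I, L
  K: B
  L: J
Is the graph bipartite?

D-B-J-D is an odd cycle (length 3), and a bipartite graph can contain only even cycles.

No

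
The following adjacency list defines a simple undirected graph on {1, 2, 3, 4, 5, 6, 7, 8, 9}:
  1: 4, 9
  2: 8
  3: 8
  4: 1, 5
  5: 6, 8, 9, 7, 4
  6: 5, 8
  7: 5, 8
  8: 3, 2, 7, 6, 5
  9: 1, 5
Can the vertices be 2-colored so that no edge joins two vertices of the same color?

7-8-5-7 is an odd cycle (length 3), and a bipartite graph can contain only even cycles.

No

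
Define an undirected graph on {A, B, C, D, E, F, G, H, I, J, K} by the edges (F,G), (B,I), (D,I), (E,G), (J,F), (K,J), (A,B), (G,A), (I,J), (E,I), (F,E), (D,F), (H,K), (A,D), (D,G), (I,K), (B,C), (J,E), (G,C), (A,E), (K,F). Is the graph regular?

Degrees: A:4, B:3, C:2, D:4, E:5, F:5, G:5, H:1, I:5, J:4, K:4
Degrees are not all equal (e.g. deg(H)=1 but deg(E)=5); not regular.

No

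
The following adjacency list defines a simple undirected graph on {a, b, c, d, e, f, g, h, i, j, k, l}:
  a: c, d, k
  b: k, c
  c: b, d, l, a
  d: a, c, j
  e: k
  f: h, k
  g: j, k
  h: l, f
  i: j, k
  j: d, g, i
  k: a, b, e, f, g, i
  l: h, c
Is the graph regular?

Degrees: a:3, b:2, c:4, d:3, e:1, f:2, g:2, h:2, i:2, j:3, k:6, l:2
Degrees are not all equal (e.g. deg(e)=1 but deg(k)=6); not regular.

No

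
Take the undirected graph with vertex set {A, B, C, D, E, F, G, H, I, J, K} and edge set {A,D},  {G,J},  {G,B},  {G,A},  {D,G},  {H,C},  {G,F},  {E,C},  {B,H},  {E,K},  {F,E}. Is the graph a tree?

The graph has 11 vertices and 11 edges.
It splits into 2 components, so it cannot be a tree.

No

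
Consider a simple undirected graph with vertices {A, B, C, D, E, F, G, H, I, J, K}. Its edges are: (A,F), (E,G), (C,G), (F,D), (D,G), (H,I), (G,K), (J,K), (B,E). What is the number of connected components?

Component: {H, I}
Component: {A, B, C, D, E, F, G, J, K}

2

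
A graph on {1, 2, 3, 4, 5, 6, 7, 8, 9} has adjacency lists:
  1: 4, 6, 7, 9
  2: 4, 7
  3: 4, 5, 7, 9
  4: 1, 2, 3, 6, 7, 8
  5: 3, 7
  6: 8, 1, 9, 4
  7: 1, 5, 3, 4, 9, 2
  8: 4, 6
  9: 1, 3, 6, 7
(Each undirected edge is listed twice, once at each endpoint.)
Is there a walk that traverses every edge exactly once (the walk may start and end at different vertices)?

Degrees: 1:4, 2:2, 3:4, 4:6, 5:2, 6:4, 7:6, 8:2, 9:4
Odd-degree vertices: none (0 total).
With 0 odd-degree vertices and all edges in one connected piece, an Eulerian trail exists.

Yes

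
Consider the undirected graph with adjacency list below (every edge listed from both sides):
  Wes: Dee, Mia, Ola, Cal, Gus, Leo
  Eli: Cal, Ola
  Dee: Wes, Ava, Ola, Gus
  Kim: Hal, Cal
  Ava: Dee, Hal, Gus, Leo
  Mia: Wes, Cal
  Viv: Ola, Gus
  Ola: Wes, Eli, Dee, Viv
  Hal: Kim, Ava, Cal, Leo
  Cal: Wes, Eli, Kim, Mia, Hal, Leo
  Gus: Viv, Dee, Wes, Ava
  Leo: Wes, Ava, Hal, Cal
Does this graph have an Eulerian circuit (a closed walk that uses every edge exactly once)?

Yes

Degrees: Wes:6, Eli:2, Dee:4, Kim:2, Ava:4, Mia:2, Viv:2, Ola:4, Hal:4, Cal:6, Gus:4, Leo:4
Every vertex has even degree and the edges form a single connected piece, so an Eulerian circuit exists.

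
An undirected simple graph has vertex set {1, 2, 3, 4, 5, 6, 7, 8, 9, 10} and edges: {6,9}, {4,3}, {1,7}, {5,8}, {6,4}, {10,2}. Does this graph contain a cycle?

No

The graph has 10 vertices, 6 edges, and 4 connected components.
A forest on 10 vertices with 4 components has exactly 6 edges, which matches — so no cycle.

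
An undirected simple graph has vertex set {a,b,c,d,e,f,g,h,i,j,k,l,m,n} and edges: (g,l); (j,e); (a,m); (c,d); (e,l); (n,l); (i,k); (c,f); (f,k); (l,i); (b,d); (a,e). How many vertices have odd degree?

6

Degrees: a:2, b:1, c:2, d:2, e:3, f:2, g:1, h:0, i:2, j:1, k:2, l:4, m:1, n:1
Odd-degree vertices: b, e, g, j, m, n.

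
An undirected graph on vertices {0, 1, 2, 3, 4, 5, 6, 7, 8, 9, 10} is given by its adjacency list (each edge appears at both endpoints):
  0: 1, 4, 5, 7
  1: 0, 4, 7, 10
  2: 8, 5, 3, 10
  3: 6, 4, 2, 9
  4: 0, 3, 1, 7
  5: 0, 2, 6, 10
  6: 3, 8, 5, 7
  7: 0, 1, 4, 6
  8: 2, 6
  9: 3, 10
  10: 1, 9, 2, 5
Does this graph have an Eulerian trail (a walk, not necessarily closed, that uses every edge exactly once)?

Degrees: 0:4, 1:4, 2:4, 3:4, 4:4, 5:4, 6:4, 7:4, 8:2, 9:2, 10:4
Odd-degree vertices: none (0 total).
With 0 odd-degree vertices and all edges in one connected piece, an Eulerian trail exists.

Yes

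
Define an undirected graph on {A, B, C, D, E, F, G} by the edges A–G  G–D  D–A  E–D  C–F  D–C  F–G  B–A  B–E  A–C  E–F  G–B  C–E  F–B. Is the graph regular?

Degrees: A:4, B:4, C:4, D:4, E:4, F:4, G:4
Every vertex has degree 4, so the graph is 4-regular.

Yes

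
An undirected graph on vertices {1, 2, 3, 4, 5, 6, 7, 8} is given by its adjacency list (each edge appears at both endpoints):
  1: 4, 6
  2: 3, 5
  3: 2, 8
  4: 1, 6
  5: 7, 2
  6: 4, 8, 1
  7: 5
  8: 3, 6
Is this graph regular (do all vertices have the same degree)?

No

Degrees: 1:2, 2:2, 3:2, 4:2, 5:2, 6:3, 7:1, 8:2
Degrees are not all equal (e.g. deg(7)=1 but deg(6)=3); not regular.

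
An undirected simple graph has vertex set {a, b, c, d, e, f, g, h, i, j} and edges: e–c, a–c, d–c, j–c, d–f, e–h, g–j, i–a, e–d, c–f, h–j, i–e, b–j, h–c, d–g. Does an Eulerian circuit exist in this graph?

No

Degrees: a:2, b:1, c:6, d:4, e:4, f:2, g:2, h:3, i:2, j:4
b, h have odd degree; an Eulerian circuit needs every degree to be even, so none exists.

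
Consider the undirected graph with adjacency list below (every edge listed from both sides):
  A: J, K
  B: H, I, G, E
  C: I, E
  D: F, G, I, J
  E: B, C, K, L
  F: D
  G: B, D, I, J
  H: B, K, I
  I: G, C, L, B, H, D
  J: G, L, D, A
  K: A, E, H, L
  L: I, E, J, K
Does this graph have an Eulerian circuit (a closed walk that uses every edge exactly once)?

Degrees: A:2, B:4, C:2, D:4, E:4, F:1, G:4, H:3, I:6, J:4, K:4, L:4
Vertices with odd degree: F, H. An Eulerian circuit requires all degrees even.

No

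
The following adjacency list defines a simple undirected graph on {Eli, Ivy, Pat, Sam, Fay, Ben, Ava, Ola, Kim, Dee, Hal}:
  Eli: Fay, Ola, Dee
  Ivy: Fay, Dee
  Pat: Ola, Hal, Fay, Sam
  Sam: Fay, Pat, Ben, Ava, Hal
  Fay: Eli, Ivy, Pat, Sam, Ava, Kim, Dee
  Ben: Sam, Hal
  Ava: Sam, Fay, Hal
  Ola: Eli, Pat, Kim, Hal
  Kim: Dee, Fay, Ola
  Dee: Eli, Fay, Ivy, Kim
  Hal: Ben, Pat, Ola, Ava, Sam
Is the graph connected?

Yes

A breadth-first search from Eli visits Eli, Ola, Fay, Dee, Pat, Kim, Hal, Sam, Ivy, Ava, Ben — all 11 vertices — so the graph is connected.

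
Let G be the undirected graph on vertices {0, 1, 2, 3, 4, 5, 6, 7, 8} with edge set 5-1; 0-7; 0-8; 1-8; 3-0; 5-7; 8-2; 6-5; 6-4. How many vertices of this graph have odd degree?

Degrees: 0:3, 1:2, 2:1, 3:1, 4:1, 5:3, 6:2, 7:2, 8:3
Odd-degree vertices: 0, 2, 3, 4, 5, 8.

6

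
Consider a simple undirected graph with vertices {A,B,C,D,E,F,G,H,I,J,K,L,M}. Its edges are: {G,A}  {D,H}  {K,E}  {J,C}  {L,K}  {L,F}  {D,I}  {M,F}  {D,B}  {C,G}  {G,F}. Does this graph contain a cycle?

The graph has 13 vertices, 11 edges, and 2 connected components.
A forest on 13 vertices with 2 components has exactly 11 edges, which matches — so no cycle.

No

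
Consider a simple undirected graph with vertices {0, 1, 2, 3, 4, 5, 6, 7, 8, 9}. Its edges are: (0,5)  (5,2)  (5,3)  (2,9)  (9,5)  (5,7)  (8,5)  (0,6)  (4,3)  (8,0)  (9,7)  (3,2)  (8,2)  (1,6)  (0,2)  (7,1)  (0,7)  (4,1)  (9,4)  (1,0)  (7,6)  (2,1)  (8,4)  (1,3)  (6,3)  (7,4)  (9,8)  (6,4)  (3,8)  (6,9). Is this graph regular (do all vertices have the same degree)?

Yes

Degrees: 0:6, 1:6, 2:6, 3:6, 4:6, 5:6, 6:6, 7:6, 8:6, 9:6
Every vertex has degree 6, so the graph is 6-regular.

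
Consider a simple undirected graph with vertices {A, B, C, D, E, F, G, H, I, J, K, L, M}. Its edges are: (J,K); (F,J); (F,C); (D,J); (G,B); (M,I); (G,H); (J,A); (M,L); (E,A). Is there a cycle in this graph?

No

The graph has 13 vertices, 10 edges, and 3 connected components.
A forest on 13 vertices with 3 components has exactly 10 edges, which matches — so no cycle.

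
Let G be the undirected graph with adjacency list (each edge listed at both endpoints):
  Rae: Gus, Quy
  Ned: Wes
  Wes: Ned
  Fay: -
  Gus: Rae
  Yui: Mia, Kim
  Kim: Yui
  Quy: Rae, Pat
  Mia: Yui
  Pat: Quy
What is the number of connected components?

Component: {Fay}
Component: {Ned, Wes}
Component: {Yui, Kim, Mia}
Component: {Rae, Gus, Quy, Pat}

4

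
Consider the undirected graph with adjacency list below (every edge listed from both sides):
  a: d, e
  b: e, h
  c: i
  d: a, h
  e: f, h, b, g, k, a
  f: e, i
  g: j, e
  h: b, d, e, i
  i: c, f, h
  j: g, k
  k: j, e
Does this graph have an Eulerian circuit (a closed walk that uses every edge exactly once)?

No

Degrees: a:2, b:2, c:1, d:2, e:6, f:2, g:2, h:4, i:3, j:2, k:2
Vertices with odd degree: c, i. An Eulerian circuit requires all degrees even.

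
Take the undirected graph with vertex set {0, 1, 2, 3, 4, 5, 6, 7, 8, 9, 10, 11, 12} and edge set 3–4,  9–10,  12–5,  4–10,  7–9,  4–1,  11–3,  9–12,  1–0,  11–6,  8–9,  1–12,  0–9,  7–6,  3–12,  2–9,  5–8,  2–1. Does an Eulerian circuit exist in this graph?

Degrees: 0:2, 1:4, 2:2, 3:3, 4:3, 5:2, 6:2, 7:2, 8:2, 9:6, 10:2, 11:2, 12:4
Vertices with odd degree: 3, 4. An Eulerian circuit requires all degrees even.

No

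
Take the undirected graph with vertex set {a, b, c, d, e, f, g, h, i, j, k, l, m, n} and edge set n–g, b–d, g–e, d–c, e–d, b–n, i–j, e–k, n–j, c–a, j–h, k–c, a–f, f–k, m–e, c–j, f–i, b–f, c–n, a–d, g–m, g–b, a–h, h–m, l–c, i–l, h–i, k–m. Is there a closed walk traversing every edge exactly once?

Degrees: a:4, b:4, c:6, d:4, e:4, f:4, g:4, h:4, i:4, j:4, k:4, l:2, m:4, n:4
Every vertex has even degree and the edges form a single connected piece, so an Eulerian circuit exists.

Yes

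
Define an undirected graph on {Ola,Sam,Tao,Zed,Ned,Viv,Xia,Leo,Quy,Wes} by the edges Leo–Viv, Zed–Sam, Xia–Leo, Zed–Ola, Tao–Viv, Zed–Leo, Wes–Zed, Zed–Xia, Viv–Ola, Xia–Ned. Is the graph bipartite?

No

Leo-Xia-Zed-Leo is an odd cycle (length 3), and a bipartite graph can contain only even cycles.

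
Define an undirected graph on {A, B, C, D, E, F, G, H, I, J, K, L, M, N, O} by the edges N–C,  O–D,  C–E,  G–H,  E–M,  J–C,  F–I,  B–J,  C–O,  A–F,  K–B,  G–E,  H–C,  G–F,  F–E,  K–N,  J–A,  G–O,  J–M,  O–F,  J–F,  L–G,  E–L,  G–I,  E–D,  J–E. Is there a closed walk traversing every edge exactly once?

Degrees: A:2, B:2, C:5, D:2, E:7, F:6, G:6, H:2, I:2, J:6, K:2, L:2, M:2, N:2, O:4
Vertices with odd degree: C, E. An Eulerian circuit requires all degrees even.

No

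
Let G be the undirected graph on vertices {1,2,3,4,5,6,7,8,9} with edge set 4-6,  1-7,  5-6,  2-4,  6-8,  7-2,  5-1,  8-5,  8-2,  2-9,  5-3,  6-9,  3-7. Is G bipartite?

No

6-5-8-6 is an odd cycle (length 3), and a bipartite graph can contain only even cycles.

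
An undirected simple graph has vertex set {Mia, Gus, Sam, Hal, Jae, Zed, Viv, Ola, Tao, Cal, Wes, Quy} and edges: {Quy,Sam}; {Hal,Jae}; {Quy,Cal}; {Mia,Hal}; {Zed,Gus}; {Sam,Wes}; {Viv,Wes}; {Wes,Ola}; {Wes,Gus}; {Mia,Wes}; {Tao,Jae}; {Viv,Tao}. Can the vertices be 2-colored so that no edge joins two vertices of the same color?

Yes

A valid 2-coloring puts {Hal, Zed, Tao, Wes, Quy} on one side and {Mia, Gus, Sam, Jae, Viv, Ola, Cal} on the other; every edge crosses between the two sides.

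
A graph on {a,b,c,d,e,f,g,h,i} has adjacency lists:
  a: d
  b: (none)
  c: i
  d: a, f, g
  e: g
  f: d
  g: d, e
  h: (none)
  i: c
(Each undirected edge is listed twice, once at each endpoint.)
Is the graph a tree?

No

|V| = 9, |E| = 5.
It splits into 4 components, so it cannot be a tree.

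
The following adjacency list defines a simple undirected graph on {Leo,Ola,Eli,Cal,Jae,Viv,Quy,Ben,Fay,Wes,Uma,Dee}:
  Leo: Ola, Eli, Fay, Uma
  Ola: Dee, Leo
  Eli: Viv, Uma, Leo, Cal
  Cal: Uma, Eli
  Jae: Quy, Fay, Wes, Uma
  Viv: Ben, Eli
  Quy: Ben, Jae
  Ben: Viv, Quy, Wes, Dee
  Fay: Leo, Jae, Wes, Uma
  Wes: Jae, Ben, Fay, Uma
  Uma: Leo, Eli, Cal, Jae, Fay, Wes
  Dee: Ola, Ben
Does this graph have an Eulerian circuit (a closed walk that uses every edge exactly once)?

Degrees: Leo:4, Ola:2, Eli:4, Cal:2, Jae:4, Viv:2, Quy:2, Ben:4, Fay:4, Wes:4, Uma:6, Dee:2
Every vertex has even degree and the edges form a single connected piece, so an Eulerian circuit exists.

Yes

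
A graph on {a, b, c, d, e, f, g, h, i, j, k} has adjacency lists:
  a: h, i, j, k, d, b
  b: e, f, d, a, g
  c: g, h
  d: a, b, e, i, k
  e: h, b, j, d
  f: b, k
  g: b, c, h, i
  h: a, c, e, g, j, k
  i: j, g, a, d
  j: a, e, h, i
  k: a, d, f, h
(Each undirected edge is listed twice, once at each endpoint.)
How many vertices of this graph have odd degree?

Degrees: a:6, b:5, c:2, d:5, e:4, f:2, g:4, h:6, i:4, j:4, k:4
Odd-degree vertices: b, d.

2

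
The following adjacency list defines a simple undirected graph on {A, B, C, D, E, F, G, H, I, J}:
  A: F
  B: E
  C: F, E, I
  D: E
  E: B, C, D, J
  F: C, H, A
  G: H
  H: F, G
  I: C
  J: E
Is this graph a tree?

Yes

The graph has 10 vertices and 9 edges.
Connected and |E| = |V| - 1, which characterizes a tree.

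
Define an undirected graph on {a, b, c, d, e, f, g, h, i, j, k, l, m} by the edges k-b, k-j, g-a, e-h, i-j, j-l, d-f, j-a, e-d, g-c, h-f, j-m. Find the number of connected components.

2

Component: {d, e, f, h}
Component: {a, b, c, g, i, j, k, l, m}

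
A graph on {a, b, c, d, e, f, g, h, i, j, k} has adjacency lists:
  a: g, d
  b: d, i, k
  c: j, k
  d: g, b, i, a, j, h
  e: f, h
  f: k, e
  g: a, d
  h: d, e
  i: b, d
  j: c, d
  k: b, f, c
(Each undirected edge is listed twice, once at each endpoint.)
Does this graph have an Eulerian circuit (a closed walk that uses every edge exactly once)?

No

Degrees: a:2, b:3, c:2, d:6, e:2, f:2, g:2, h:2, i:2, j:2, k:3
Vertices with odd degree: b, k. An Eulerian circuit requires all degrees even.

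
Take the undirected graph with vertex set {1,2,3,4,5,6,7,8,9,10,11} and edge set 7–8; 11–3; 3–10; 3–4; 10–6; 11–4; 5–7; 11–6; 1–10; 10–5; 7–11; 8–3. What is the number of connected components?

Component: {2}
Component: {9}
Component: {1, 3, 4, 5, 6, 7, 8, 10, 11}

3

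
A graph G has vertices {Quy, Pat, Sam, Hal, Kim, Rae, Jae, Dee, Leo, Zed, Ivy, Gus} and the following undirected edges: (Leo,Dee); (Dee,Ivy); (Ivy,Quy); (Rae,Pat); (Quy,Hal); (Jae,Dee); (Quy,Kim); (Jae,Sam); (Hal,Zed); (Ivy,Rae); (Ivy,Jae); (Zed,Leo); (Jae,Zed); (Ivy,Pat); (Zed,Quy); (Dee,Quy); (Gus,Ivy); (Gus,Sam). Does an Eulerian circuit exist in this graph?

No

Degrees: Quy:5, Pat:2, Sam:2, Hal:2, Kim:1, Rae:2, Jae:4, Dee:4, Leo:2, Zed:4, Ivy:6, Gus:2
Quy, Kim have odd degree; an Eulerian circuit needs every degree to be even, so none exists.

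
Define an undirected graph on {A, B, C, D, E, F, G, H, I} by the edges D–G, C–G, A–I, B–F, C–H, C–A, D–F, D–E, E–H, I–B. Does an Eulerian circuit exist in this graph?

Degrees: A:2, B:2, C:3, D:3, E:2, F:2, G:2, H:2, I:2
Vertices with odd degree: C, D. An Eulerian circuit requires all degrees even.

No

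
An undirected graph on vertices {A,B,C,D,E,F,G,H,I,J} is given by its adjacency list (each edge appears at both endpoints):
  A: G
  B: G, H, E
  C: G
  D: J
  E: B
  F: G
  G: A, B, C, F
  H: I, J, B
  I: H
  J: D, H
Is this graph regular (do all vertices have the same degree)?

Degrees: A:1, B:3, C:1, D:1, E:1, F:1, G:4, H:3, I:1, J:2
Vertex A has degree 1 while G has degree 4, so the graph is not regular.

No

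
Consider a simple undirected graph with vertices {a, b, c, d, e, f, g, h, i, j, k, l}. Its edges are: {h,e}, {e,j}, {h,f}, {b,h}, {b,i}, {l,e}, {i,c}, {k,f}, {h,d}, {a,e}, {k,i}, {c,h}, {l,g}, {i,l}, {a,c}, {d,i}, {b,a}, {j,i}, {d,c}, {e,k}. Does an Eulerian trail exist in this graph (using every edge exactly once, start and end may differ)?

No

Degrees: a:3, b:3, c:4, d:3, e:5, f:2, g:1, h:5, i:6, j:2, k:3, l:3
Odd-degree vertices: a, b, d, e, g, h, k, l (8 total).
With 8 odd-degree vertices (more than two), no single trail can use every edge.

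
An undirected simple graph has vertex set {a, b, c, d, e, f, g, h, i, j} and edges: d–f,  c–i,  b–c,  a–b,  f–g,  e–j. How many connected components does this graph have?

Component: {h}
Component: {e, j}
Component: {d, f, g}
Component: {a, b, c, i}

4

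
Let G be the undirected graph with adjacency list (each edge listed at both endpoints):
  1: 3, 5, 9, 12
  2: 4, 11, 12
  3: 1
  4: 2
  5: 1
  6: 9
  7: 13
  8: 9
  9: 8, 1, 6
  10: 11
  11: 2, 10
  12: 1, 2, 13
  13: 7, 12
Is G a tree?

Yes

|V| = 13, |E| = 12.
Connected and |E| = |V| - 1, which characterizes a tree.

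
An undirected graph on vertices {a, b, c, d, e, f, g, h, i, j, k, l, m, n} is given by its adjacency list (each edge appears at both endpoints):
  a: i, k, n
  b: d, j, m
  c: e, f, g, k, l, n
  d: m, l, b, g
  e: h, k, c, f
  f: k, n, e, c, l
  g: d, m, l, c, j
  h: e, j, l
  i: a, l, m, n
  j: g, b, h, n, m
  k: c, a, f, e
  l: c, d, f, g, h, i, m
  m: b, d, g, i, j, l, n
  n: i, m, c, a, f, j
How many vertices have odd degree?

Degrees: a:3, b:3, c:6, d:4, e:4, f:5, g:5, h:3, i:4, j:5, k:4, l:7, m:7, n:6
Odd-degree vertices: a, b, f, g, h, j, l, m.

8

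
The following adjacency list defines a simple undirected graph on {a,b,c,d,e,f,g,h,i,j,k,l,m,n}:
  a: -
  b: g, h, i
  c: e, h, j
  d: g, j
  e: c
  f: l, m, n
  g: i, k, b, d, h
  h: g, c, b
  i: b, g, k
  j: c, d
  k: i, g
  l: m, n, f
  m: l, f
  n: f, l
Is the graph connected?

No

Component: {a}
Component: {f, l, m, n}
Component: {b, c, d, e, g, h, i, j, k}
No edge joins these 3 groups, so the graph is disconnected.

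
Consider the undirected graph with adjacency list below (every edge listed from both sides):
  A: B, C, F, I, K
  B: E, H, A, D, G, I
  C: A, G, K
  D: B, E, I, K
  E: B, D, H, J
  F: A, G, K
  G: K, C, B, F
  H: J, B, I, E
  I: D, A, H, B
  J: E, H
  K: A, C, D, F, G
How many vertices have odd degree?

Degrees: A:5, B:6, C:3, D:4, E:4, F:3, G:4, H:4, I:4, J:2, K:5
Odd-degree vertices: A, C, F, K.

4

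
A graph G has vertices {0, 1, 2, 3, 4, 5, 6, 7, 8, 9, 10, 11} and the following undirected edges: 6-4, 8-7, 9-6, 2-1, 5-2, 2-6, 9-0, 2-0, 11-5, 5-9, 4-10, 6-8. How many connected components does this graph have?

2

Component: {3}
Component: {0, 1, 2, 4, 5, 6, 7, 8, 9, 10, 11}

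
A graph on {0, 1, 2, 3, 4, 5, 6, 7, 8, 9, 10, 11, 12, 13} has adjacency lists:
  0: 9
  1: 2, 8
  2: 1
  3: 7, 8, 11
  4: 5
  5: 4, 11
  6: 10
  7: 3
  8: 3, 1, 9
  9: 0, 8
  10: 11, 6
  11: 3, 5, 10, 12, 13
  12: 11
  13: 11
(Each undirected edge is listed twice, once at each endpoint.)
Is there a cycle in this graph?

No

|V| = 14, |E| = 13, number of components = 1.
A forest on 14 vertices with 1 component has exactly 13 edges, which matches — so no cycle.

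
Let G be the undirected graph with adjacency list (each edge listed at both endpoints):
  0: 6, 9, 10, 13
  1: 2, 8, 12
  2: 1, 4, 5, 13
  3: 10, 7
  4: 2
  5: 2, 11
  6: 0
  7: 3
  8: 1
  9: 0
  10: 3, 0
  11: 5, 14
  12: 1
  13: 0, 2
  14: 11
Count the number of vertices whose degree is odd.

Degrees: 0:4, 1:3, 2:4, 3:2, 4:1, 5:2, 6:1, 7:1, 8:1, 9:1, 10:2, 11:2, 12:1, 13:2, 14:1
Odd-degree vertices: 1, 4, 6, 7, 8, 9, 12, 14.

8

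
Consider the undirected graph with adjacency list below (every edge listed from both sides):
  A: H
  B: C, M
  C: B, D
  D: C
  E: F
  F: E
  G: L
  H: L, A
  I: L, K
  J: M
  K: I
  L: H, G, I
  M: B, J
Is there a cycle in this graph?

The graph has 13 vertices, 10 edges, and 3 connected components.
Since 10 = 13 - 3, the graph is a forest and contains no cycle.

No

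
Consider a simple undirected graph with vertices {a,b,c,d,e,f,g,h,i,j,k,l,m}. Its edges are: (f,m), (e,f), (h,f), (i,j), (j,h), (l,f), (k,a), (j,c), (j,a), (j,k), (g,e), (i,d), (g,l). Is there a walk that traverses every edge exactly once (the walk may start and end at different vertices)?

Degrees: a:2, b:0, c:1, d:1, e:2, f:4, g:2, h:2, i:2, j:5, k:2, l:2, m:1
Odd-degree vertices: c, d, j, m (4 total).
An Eulerian trail requires 0 or 2 odd-degree vertices; here there are 4.

No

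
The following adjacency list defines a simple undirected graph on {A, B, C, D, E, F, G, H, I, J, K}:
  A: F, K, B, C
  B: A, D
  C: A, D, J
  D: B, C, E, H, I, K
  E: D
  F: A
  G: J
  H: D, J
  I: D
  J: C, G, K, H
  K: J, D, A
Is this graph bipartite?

Yes

Partition the vertices as {B, C, E, F, G, H, I, K} vs {A, D, J}. Each listed edge has one endpoint in each part, so the graph is bipartite.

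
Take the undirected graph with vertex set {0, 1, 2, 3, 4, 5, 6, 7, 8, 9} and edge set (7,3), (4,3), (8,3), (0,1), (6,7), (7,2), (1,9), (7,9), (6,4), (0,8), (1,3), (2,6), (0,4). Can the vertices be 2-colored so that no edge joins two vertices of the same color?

No

7-2-6-7 is an odd cycle (length 3), and a bipartite graph can contain only even cycles.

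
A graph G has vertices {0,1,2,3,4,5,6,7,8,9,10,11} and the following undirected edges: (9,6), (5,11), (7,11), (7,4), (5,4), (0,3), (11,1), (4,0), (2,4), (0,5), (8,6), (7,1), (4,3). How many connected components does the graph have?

Component: {10}
Component: {6, 8, 9}
Component: {0, 1, 2, 3, 4, 5, 7, 11}

3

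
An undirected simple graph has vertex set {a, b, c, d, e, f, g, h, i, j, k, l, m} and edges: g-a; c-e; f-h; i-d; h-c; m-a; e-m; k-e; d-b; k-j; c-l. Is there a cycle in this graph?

The graph has 13 vertices, 11 edges, and 2 connected components.
Since 11 = 13 - 2, the graph is a forest and contains no cycle.

No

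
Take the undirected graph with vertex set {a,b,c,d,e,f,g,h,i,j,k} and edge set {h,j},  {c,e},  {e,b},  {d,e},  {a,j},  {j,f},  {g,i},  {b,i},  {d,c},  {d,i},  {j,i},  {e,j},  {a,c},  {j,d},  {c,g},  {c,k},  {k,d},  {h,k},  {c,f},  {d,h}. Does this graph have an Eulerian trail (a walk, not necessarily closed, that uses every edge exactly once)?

Degrees: a:2, b:2, c:6, d:6, e:4, f:2, g:2, h:3, i:4, j:6, k:3
Odd-degree vertices: h, k (2 total).
With 2 odd-degree vertices and all edges in one connected piece, an Eulerian trail exists (from h to k).

Yes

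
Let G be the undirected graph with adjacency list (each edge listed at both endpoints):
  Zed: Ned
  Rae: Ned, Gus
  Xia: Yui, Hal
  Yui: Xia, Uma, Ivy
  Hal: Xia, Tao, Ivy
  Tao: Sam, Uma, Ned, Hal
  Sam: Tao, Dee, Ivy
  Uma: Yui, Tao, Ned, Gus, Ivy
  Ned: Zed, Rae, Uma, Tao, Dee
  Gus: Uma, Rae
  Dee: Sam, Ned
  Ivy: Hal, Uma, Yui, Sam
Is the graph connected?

Yes

Starting from Zed and exploring outward reaches every vertex (Zed, Ned, Uma, Dee, Rae, Tao, Yui, Gus, Ivy, Sam, Hal, Xia); the graph is connected.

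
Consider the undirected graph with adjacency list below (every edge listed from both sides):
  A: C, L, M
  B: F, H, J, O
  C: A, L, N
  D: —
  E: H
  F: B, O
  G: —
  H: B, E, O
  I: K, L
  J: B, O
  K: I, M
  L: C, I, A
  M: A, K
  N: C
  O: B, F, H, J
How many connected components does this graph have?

Component: {D}
Component: {G}
Component: {B, E, F, H, J, O}
Component: {A, C, I, K, L, M, N}

4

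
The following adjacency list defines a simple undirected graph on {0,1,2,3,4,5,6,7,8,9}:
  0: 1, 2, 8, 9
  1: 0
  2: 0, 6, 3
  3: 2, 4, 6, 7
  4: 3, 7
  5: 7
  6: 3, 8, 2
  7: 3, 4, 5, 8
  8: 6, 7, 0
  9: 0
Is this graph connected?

Yes

Starting from 0 and exploring outward reaches every vertex (0, 8, 1, 9, 2, 6, 7, 3, 5, 4); the graph is connected.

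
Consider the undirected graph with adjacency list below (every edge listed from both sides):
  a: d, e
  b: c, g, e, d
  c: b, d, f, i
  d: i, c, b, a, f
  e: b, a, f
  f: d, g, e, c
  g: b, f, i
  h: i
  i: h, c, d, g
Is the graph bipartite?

No

The cycle d-c-i-d has length 3, which is odd, so the graph is not bipartite.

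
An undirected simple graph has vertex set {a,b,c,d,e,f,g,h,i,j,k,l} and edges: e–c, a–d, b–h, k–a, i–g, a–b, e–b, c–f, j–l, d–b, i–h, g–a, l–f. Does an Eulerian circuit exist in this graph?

No

Degrees: a:4, b:4, c:2, d:2, e:2, f:2, g:2, h:2, i:2, j:1, k:1, l:2
Vertices with odd degree: j, k. An Eulerian circuit requires all degrees even.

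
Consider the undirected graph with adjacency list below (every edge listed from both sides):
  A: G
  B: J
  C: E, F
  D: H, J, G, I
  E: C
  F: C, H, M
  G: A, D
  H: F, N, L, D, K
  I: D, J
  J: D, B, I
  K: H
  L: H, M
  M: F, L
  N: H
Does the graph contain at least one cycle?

The graph has 14 vertices, 15 edges, and 1 connected component.
Since 15 > 14 - 1, a cycle must exist; for instance D-J-I-D.

Yes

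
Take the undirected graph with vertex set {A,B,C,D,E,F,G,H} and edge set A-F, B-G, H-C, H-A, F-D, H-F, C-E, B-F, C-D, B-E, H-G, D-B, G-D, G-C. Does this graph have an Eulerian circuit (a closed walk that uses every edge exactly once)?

Yes

Degrees: A:2, B:4, C:4, D:4, E:2, F:4, G:4, H:4
Every vertex has even degree and the edges form a single connected piece, so an Eulerian circuit exists.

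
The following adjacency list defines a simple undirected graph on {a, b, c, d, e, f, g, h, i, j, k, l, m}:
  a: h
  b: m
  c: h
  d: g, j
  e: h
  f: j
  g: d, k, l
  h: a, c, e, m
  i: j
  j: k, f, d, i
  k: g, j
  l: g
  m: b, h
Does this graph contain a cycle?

Yes

The graph has 13 vertices, 12 edges, and 2 connected components.
One cycle is d-g-k-j-d.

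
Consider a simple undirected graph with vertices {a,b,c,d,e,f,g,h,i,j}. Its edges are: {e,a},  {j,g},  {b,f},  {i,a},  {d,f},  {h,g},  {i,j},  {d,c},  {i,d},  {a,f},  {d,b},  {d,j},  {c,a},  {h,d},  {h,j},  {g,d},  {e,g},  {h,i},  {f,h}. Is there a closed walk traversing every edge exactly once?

No

Degrees: a:4, b:2, c:2, d:7, e:2, f:4, g:4, h:5, i:4, j:4
d, h have odd degree; an Eulerian circuit needs every degree to be even, so none exists.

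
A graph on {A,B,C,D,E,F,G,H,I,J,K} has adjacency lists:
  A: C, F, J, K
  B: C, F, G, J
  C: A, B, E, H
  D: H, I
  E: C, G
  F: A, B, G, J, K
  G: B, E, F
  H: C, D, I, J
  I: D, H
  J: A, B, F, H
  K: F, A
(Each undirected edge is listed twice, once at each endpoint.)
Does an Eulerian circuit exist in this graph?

Degrees: A:4, B:4, C:4, D:2, E:2, F:5, G:3, H:4, I:2, J:4, K:2
Vertices with odd degree: F, G. An Eulerian circuit requires all degrees even.

No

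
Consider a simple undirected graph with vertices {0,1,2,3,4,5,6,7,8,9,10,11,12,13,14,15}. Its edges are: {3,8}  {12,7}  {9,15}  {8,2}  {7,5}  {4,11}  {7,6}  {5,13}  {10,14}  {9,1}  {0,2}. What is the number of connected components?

5

Component: {4, 11}
Component: {10, 14}
Component: {1, 9, 15}
Component: {0, 2, 3, 8}
Component: {5, 6, 7, 12, 13}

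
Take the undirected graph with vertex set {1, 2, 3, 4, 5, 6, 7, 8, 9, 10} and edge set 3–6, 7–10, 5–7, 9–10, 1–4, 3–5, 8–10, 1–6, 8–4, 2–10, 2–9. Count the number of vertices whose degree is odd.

Degrees: 1:2, 2:2, 3:2, 4:2, 5:2, 6:2, 7:2, 8:2, 9:2, 10:4
Odd-degree vertices: none.

0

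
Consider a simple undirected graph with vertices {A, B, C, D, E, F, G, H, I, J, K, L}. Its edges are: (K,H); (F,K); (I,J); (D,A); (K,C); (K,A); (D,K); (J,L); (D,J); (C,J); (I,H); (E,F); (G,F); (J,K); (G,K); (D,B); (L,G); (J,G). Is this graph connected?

Yes

Starting from A and exploring outward reaches every vertex (A, K, D, J, H, F, G, C, B, L, I, E); the graph is connected.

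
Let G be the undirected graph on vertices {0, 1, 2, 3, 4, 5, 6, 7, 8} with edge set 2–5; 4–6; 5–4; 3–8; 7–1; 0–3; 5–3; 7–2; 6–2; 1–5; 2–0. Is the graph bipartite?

Yes

Color {1, 2, 3, 4} black and {0, 5, 6, 7, 8} white. No edge joins two same-colored vertices, so the graph is bipartite.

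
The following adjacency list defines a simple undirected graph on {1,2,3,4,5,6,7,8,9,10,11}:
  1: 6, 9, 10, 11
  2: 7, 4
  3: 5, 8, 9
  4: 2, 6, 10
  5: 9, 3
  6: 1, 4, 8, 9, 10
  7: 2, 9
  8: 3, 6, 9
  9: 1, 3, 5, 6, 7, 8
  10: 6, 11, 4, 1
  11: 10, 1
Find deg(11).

Neighbors of 11: 1, 10.

2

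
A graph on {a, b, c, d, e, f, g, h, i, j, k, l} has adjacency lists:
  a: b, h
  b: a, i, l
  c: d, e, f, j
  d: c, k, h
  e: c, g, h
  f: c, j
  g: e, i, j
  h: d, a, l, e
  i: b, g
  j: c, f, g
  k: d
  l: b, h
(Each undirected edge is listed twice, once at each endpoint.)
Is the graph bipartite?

No

c-f-j-c is an odd cycle (length 3), and a bipartite graph can contain only even cycles.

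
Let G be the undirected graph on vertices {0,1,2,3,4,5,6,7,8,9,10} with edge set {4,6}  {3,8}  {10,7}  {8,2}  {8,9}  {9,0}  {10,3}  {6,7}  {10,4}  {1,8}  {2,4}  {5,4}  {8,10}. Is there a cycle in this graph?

The graph has 11 vertices, 13 edges, and 1 connected component.
Since 13 > 11 - 1, a cycle must exist; for instance 10-4-6-7-10.

Yes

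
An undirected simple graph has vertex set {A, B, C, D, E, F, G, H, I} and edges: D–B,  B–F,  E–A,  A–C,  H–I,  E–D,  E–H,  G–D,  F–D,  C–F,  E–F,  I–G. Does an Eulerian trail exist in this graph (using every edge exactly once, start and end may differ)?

Yes

Degrees: A:2, B:2, C:2, D:4, E:4, F:4, G:2, H:2, I:2
Odd-degree vertices: none (0 total).
With 0 odd-degree vertices and all edges in one connected piece, an Eulerian trail exists.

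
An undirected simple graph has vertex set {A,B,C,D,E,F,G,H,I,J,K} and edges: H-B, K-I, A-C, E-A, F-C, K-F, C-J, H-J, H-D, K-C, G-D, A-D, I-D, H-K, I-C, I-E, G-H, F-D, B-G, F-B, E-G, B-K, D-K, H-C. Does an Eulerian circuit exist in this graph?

Degrees: A:3, B:4, C:6, D:6, E:3, F:4, G:4, H:6, I:4, J:2, K:6
A, E have odd degree; an Eulerian circuit needs every degree to be even, so none exists.

No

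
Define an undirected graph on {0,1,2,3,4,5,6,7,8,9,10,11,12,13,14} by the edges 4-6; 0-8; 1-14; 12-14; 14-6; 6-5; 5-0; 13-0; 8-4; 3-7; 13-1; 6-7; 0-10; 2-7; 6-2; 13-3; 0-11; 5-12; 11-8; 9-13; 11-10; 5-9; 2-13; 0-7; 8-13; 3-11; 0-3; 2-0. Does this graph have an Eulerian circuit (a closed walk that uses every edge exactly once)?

No

Degrees: 0:8, 1:2, 2:4, 3:4, 4:2, 5:4, 6:5, 7:4, 8:4, 9:2, 10:2, 11:4, 12:2, 13:6, 14:3
6, 14 have odd degree; an Eulerian circuit needs every degree to be even, so none exists.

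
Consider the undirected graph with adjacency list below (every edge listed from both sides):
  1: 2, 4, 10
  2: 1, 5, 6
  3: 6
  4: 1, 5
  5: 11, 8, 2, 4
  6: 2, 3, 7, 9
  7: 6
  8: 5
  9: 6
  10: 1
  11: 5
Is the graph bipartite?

Yes

Color {2, 3, 4, 7, 8, 9, 10, 11} black and {1, 5, 6} white. No edge joins two same-colored vertices, so the graph is bipartite.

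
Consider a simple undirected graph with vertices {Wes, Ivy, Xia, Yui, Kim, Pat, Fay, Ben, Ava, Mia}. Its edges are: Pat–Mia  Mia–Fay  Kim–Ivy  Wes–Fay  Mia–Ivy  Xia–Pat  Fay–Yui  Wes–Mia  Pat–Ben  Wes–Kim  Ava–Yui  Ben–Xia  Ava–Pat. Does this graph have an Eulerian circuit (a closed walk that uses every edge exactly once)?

No

Degrees: Wes:3, Ivy:2, Xia:2, Yui:2, Kim:2, Pat:4, Fay:3, Ben:2, Ava:2, Mia:4
Wes, Fay have odd degree; an Eulerian circuit needs every degree to be even, so none exists.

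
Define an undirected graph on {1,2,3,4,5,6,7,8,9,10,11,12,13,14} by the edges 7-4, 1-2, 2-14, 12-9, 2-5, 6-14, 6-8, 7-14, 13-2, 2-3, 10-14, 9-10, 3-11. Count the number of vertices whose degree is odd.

8

Degrees: 1:1, 2:5, 3:2, 4:1, 5:1, 6:2, 7:2, 8:1, 9:2, 10:2, 11:1, 12:1, 13:1, 14:4
Odd-degree vertices: 1, 2, 4, 5, 8, 11, 12, 13.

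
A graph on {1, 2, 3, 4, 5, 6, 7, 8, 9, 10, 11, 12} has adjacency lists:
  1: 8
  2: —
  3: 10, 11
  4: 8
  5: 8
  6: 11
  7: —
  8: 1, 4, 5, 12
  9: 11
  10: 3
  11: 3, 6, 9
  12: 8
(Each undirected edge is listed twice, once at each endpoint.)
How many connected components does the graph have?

Component: {2}
Component: {7}
Component: {1, 4, 5, 8, 12}
Component: {3, 6, 9, 10, 11}

4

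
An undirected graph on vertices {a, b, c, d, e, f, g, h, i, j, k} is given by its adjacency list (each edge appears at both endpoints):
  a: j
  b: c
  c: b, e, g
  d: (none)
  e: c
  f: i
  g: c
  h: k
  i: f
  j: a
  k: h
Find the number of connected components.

Component: {d}
Component: {a, j}
Component: {f, i}
Component: {h, k}
Component: {b, c, e, g}

5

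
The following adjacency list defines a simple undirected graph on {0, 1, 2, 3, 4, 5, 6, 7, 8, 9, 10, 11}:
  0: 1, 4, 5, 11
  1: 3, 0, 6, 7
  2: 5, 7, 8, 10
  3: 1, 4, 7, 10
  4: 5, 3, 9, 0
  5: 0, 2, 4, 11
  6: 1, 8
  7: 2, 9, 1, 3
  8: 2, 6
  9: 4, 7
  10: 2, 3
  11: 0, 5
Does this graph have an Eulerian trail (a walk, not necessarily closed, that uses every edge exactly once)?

Degrees: 0:4, 1:4, 2:4, 3:4, 4:4, 5:4, 6:2, 7:4, 8:2, 9:2, 10:2, 11:2
Odd-degree vertices: none (0 total).
With 0 odd-degree vertices and all edges in one connected piece, an Eulerian trail exists.

Yes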